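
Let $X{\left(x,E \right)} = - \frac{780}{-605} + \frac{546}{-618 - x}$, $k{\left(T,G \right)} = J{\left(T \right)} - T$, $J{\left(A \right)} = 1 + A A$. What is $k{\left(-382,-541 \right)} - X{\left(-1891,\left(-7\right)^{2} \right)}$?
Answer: $\frac{22535841477}{154033} \approx 1.4631 \cdot 10^{5}$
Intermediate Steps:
$J{\left(A \right)} = 1 + A^{2}$
$k{\left(T,G \right)} = 1 + T^{2} - T$ ($k{\left(T,G \right)} = \left(1 + T^{2}\right) - T = 1 + T^{2} - T$)
$X{\left(x,E \right)} = \frac{156}{121} + \frac{546}{-618 - x}$ ($X{\left(x,E \right)} = \left(-780\right) \left(- \frac{1}{605}\right) + \frac{546}{-618 - x} = \frac{156}{121} + \frac{546}{-618 - x}$)
$k{\left(-382,-541 \right)} - X{\left(-1891,\left(-7\right)^{2} \right)} = \left(1 + \left(-382\right)^{2} - -382\right) - \frac{78 \left(389 + 2 \left(-1891\right)\right)}{121 \left(618 - 1891\right)} = \left(1 + 145924 + 382\right) - \frac{78 \left(389 - 3782\right)}{121 \left(-1273\right)} = 146307 - \frac{78}{121} \left(- \frac{1}{1273}\right) \left(-3393\right) = 146307 - \frac{264654}{154033} = \frac{22535841477}{154033}$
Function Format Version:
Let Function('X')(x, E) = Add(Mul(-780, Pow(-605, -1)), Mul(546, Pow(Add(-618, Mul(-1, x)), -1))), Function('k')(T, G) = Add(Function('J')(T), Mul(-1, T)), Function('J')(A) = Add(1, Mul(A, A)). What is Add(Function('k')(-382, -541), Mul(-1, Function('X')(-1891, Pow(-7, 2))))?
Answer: Rational(22535841477, 154033) ≈ 1.4631e+5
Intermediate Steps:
Function('J')(A) = Add(1, Pow(A, 2))
Function('k')(T, G) = Add(1, Pow(T, 2), Mul(-1, T)) (Function('k')(T, G) = Add(Add(1, Pow(T, 2)), Mul(-1, T)) = Add(1, Pow(T, 2), Mul(-1, T)))
Function('X')(x, E) = Add(Rational(156, 121), Mul(546, Pow(Add(-618, Mul(-1, x)), -1))) (Function('X')(x, E) = Add(Mul(-780, Rational(-1, 605)), Mul(546, Pow(Add(-618, Mul(-1, x)), -1))) = Add(Rational(156, 121), Mul(546, Pow(Add(-618, Mul(-1, x)), -1))))
Add(Function('k')(-382, -541), Mul(-1, Function('X')(-1891, Pow(-7, 2)))) = Add(Add(1, Pow(-382, 2), Mul(-1, -382)), Mul(-1, Mul(Rational(78, 121), Pow(Add(618, -1891), -1), Add(389, Mul(2, -1891))))) = Add(Add(1, 145924, 382), Mul(-1, Mul(Rational(78, 121), Pow(-1273, -1), Add(389, -3782)))) = Add(146307, Mul(-1, Mul(Rational(78, 121), Rational(-1, 1273), -3393))) = Add(146307, Mul(-1, Rational(264654, 154033))) = Add(146307, Rational(-264654, 154033)) = Rational(22535841477, 154033)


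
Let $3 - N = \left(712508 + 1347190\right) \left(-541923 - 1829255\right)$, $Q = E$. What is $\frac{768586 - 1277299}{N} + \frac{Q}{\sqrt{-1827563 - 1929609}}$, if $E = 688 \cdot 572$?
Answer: $- \frac{169571}{1627970194749} - \frac{196768 i \sqrt{939293}}{939293} \approx -1.0416 \cdot 10^{-7} - 203.03 i$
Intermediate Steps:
$E = 393536$
$Q = 393536$
$N = 4883910584247$ ($N = 3 - \left(712508 + 1347190\right) \left(-541923 - 1829255\right) = 3 - 2059698 \left(-2371178\right) = 3 - -4883910584244 = 3 + 4883910584244 = 4883910584247$)
$\frac{768586 - 1277299}{N} + \frac{Q}{\sqrt{-1827563 - 1929609}} = \frac{768586 - 1277299}{4883910584247} + \frac{393536}{\sqrt{-1827563 - 1929609}} = \left(-508713\right) \frac{1}{4883910584247} + \frac{393536}{\sqrt{-3757172}} = - \frac{169571}{1627970194749} + \frac{393536}{2 i \sqrt{939293}} = - \frac{169571}{1627970194749} + 393536 \left(- \frac{i \sqrt{939293}}{1878586}\right) = - \frac{169571}{1627970194749} - \frac{196768 i \sqrt{939293}}{939293}$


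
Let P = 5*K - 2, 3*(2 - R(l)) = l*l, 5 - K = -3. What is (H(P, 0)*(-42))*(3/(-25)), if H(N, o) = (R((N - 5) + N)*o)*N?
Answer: 0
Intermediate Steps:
K = 8 (K = 5 - 1*(-3) = 5 + 3 = 8)
R(l) = 2 - l²/3 (R(l) = 2 - l*l/3 = 2 - l²/3)
P = 38 (P = 5*8 - 2 = 40 - 2 = 38)
H(N, o) = N*o*(2 - (-5 + 2*N)²/3) (H(N, o) = ((2 - ((N - 5) + N)²/3)*o)*N = ((2 - ((-5 + N) + N)²/3)*o)*N = ((2 - (-5 + 2*N)²/3)*o)*N = (o*(2 - (-5 + 2*N)²/3))*N = N*o*(2 - (-5 + 2*N)²/3))
(H(P, 0)*(-42))*(3/(-25)) = (-⅓*38*0*(-6 + (-5 + 2*38)²)*(-42))*(3/(-25)) = (-⅓*38*0*(-6 + (-5 + 76)²)*(-42))*(3*(-1/25)) = (-⅓*38*0*(-6 + 71²)*(-42))*(-3/25) = (-⅓*38*0*(-6 + 5041)*(-42))*(-3/25) = (-⅓*38*0*5035*(-42))*(-3/25) = (0*(-42))*(-3/25) = 0*(-3/25) = 0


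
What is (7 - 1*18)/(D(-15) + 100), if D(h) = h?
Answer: -11/85 ≈ -0.12941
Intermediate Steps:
(7 - 1*18)/(D(-15) + 100) = (7 - 1*18)/(-15 + 100) = (7 - 18)/85 = (1/85)*(-11) = -11/85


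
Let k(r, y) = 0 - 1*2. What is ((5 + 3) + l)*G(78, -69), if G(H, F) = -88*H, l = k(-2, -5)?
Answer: -41184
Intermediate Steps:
k(r, y) = -2 (k(r, y) = 0 - 2 = -2)
l = -2
((5 + 3) + l)*G(78, -69) = ((5 + 3) - 2)*(-88*78) = (8 - 2)*(-6864) = 6*(-6864) = -41184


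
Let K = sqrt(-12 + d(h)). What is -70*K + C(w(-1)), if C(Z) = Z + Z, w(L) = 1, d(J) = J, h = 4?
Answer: 2 - 140*I*sqrt(2) ≈ 2.0 - 197.99*I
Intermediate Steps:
C(Z) = 2*Z
K = 2*I*sqrt(2) (K = sqrt(-12 + 4) = sqrt(-8) = 2*I*sqrt(2) ≈ 2.8284*I)
-70*K + C(w(-1)) = -140*I*sqrt(2) + 2*1 = -140*I*sqrt(2) + 2 = 2 - 140*I*sqrt(2)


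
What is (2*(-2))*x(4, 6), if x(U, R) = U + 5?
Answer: -36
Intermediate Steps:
x(U, R) = 5 + U
(2*(-2))*x(4, 6) = (2*(-2))*(5 + 4) = -4*9 = -36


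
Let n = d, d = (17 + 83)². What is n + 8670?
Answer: 18670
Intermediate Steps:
d = 10000 (d = 100² = 10000)
n = 10000
n + 8670 = 10000 + 8670 = 18670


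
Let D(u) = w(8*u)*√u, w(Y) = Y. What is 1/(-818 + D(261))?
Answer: 409/568612030 + 1566*√29/284306015 ≈ 3.0382e-5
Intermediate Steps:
D(u) = 8*u^(3/2) (D(u) = (8*u)*√u = 8*u^(3/2))
1/(-818 + D(261)) = 1/(-818 + 8*261^(3/2)) = 1/(-818 + 8*(783*√29)) = 1/(-818 + 6264*√29)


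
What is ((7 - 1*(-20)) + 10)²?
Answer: 1369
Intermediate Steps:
((7 - 1*(-20)) + 10)² = ((7 + 20) + 10)² = (27 + 10)² = 37² = 1369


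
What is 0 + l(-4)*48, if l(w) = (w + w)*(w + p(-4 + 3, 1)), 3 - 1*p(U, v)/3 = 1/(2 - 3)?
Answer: -3072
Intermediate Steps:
p(U, v) = 12 (p(U, v) = 9 - 3/(2 - 3) = 9 - 3/(-1) = 9 - 3*(-1) = 9 + 3 = 12)
l(w) = 2*w*(12 + w) (l(w) = (w + w)*(w + 12) = (2*w)*(12 + w) = 2*w*(12 + w))
0 + l(-4)*48 = 0 + (2*(-4)*(12 - 4))*48 = 0 + (2*(-4)*8)*48 = 0 - 64*48 = 0 - 3072 = -3072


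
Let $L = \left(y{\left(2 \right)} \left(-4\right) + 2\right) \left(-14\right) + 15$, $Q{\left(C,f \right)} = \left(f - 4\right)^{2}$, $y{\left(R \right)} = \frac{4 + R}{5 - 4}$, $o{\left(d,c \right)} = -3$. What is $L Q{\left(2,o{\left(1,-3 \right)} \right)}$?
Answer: $15827$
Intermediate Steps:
$y{\left(R \right)} = 4 + R$ ($y{\left(R \right)} = \frac{4 + R}{1} = \left(4 + R\right) 1 = 4 + R$)
$Q{\left(C,f \right)} = \left(-4 + f\right)^{2}$
$L = 323$ ($L = \left(\left(4 + 2\right) \left(-4\right) + 2\right) \left(-14\right) + 15 = \left(6 \left(-4\right) + 2\right) \left(-14\right) + 15 = \left(-24 + 2\right) \left(-14\right) + 15 = \left(-22\right) \left(-14\right) + 15 = 308 + 15 = 323$)
$L Q{\left(2,o{\left(1,-3 \right)} \right)} = 323 \left(-4 - 3\right)^{2} = 323 \left(-7\right)^{2} = 323 \cdot 49 = 15827$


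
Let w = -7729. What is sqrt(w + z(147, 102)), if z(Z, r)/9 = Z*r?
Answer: sqrt(127217) ≈ 356.67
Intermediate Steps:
z(Z, r) = 9*Z*r (z(Z, r) = 9*(Z*r) = 9*Z*r)
sqrt(w + z(147, 102)) = sqrt(-7729 + 9*147*102) = sqrt(-7729 + 134946) = sqrt(127217)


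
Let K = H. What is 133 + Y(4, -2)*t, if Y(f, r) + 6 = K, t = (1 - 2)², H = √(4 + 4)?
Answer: 127 + 2*√2 ≈ 129.83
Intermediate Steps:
H = 2*√2 (H = √8 = 2*√2 ≈ 2.8284)
K = 2*√2 ≈ 2.8284
t = 1 (t = (-1)² = 1)
Y(f, r) = -6 + 2*√2
133 + Y(4, -2)*t = 133 + (-6 + 2*√2)*1 = 133 + (-6 + 2*√2) = 127 + 2*√2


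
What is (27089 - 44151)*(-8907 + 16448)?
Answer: -128664542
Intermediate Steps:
(27089 - 44151)*(-8907 + 16448) = -17062*7541 = -128664542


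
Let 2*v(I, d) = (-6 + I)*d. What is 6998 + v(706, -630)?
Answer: -213502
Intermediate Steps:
v(I, d) = d*(-6 + I)/2 (v(I, d) = ((-6 + I)*d)/2 = (d*(-6 + I))/2 = d*(-6 + I)/2)
6998 + v(706, -630) = 6998 + (1/2)*(-630)*(-6 + 706) = 6998 + (1/2)*(-630)*700 = 6998 - 220500 = -213502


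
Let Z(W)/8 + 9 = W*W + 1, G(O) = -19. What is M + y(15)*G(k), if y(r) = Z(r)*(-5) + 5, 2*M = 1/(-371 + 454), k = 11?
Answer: 27360951/166 ≈ 1.6483e+5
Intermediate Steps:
Z(W) = -64 + 8*W**2 (Z(W) = -72 + 8*(W*W + 1) = -72 + 8*(W**2 + 1) = -72 + 8*(1 + W**2) = -72 + (8 + 8*W**2) = -64 + 8*W**2)
M = 1/166 (M = 1/(2*(-371 + 454)) = (1/2)/83 = (1/2)*(1/83) = 1/166 ≈ 0.0060241)
y(r) = 325 - 40*r**2 (y(r) = (-64 + 8*r**2)*(-5) + 5 = (320 - 40*r**2) + 5 = 325 - 40*r**2)
M + y(15)*G(k) = 1/166 + (325 - 40*15**2)*(-19) = 1/166 + (325 - 40*225)*(-19) = 1/166 + (325 - 9000)*(-19) = 1/166 - 8675*(-19) = 1/166 + 164825 = 27360951/166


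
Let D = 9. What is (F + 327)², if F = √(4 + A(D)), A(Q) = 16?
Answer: 106949 + 1308*√5 ≈ 1.0987e+5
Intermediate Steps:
F = 2*√5 (F = √(4 + 16) = √20 = 2*√5 ≈ 4.4721)
(F + 327)² = (2*√5 + 327)² = (327 + 2*√5)²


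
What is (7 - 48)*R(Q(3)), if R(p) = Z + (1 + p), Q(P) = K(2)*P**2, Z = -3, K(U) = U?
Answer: -656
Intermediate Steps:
Q(P) = 2*P**2
R(p) = -2 + p (R(p) = -3 + (1 + p) = -2 + p)
(7 - 48)*R(Q(3)) = (7 - 48)*(-2 + 2*3**2) = -41*(-2 + 2*9) = -41*(-2 + 18) = -41*16 = -656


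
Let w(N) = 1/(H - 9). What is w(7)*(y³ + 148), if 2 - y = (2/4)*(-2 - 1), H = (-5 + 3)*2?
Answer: -1527/104 ≈ -14.683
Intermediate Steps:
H = -4 (H = -2*2 = -4)
y = 7/2 (y = 2 - 2/4*(-2 - 1) = 2 - 2*(¼)*(-3) = 2 - (-3)/2 = 2 - 1*(-3/2) = 2 + 3/2 = 7/2 ≈ 3.5000)
w(N) = -1/13 (w(N) = 1/(-4 - 9) = 1/(-13) = -1/13)
w(7)*(y³ + 148) = -((7/2)³ + 148)/13 = -(343/8 + 148)/13 = -1/13*1527/8 = -1527/104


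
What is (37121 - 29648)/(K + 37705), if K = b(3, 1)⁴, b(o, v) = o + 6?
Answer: 7473/44266 ≈ 0.16882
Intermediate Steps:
b(o, v) = 6 + o
K = 6561 (K = (6 + 3)⁴ = 9⁴ = 6561)
(37121 - 29648)/(K + 37705) = (37121 - 29648)/(6561 + 37705) = 7473/44266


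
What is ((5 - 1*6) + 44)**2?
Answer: 1849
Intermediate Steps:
((5 - 1*6) + 44)**2 = ((5 - 6) + 44)**2 = (-1 + 44)**2 = 43**2 = 1849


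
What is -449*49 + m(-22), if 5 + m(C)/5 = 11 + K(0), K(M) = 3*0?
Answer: -21971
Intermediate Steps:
K(M) = 0
m(C) = 30 (m(C) = -25 + 5*(11 + 0) = -25 + 5*11 = -25 + 55 = 30)
-449*49 + m(-22) = -449*49 + 30 = -22001 + 30 = -21971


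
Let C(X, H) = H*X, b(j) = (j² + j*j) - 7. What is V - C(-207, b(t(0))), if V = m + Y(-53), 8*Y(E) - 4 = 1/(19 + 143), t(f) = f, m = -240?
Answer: -2188295/1296 ≈ -1688.5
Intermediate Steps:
Y(E) = 649/1296 (Y(E) = ½ + 1/(8*(19 + 143)) = ½ + (⅛)/162 = ½ + (⅛)*(1/162) = ½ + 1/1296 = 649/1296)
b(j) = -7 + 2*j² (b(j) = (j² + j²) - 7 = 2*j² - 7 = -7 + 2*j²)
V = -310391/1296 (V = -240 + 649/1296 = -310391/1296 ≈ -239.50)
V - C(-207, b(t(0))) = -310391/1296 - (-7 + 2*0²)*(-207) = -310391/1296 - (-7 + 2*0)*(-207) = -310391/1296 - (-7 + 0)*(-207) = -310391/1296 - (-7)*(-207) = -310391/1296 - 1*1449 = -310391/1296 - 1449 = -2188295/1296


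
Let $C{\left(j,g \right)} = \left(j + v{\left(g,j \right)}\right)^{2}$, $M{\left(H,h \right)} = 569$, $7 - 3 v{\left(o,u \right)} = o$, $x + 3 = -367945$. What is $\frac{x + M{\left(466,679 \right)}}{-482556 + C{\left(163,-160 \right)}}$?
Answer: $\frac{143757}{170116} \approx 0.84505$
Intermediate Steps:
$x = -367948$ ($x = -3 - 367945 = -367948$)
$v{\left(o,u \right)} = \frac{7}{3} - \frac{o}{3}$
$C{\left(j,g \right)} = \left(\frac{7}{3} + j - \frac{g}{3}\right)^{2}$ ($C{\left(j,g \right)} = \left(j - \left(- \frac{7}{3} + \frac{g}{3}\right)\right)^{2} = \left(\frac{7}{3} + j - \frac{g}{3}\right)^{2}$)
$\frac{x + M{\left(466,679 \right)}}{-482556 + C{\left(163,-160 \right)}} = \frac{-367948 + 569}{-482556 + \frac{\left(7 - -160 + 3 \cdot 163\right)^{2}}{9}} = - \frac{367379}{-482556 + \frac{\left(7 + 160 + 489\right)^{2}}{9}} = - \frac{367379}{-482556 + \frac{656^{2}}{9}} = - \frac{367379}{-482556 + \frac{1}{9} \cdot 430336} = - \frac{367379}{-482556 + \frac{430336}{9}} = - \frac{367379}{- \frac{3912668}{9}} = \left(-367379\right) \left(- \frac{9}{3912668}\right) = \frac{143757}{170116}$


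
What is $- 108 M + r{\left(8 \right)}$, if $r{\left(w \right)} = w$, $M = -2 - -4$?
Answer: $-208$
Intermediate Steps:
$M = 2$ ($M = -2 + 4 = 2$)
$- 108 M + r{\left(8 \right)} = \left(-108\right) 2 + 8 = -216 + 8 = -208$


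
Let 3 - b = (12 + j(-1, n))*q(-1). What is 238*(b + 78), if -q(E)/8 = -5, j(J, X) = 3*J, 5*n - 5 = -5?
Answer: -66402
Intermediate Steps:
n = 0 (n = 1 + (⅕)*(-5) = 1 - 1 = 0)
q(E) = 40 (q(E) = -8*(-5) = 40)
b = -357 (b = 3 - (12 + 3*(-1))*40 = 3 - (12 - 3)*40 = 3 - 9*40 = 3 - 1*360 = 3 - 360 = -357)
238*(b + 78) = 238*(-357 + 78) = 238*(-279) = -66402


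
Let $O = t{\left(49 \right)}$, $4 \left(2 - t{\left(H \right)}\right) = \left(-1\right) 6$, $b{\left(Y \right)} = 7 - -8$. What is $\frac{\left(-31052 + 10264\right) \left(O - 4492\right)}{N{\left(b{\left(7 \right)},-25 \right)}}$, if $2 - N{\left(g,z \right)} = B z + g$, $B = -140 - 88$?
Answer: $- \frac{93306938}{5713} \approx -16332.0$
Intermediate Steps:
$b{\left(Y \right)} = 15$ ($b{\left(Y \right)} = 7 + 8 = 15$)
$t{\left(H \right)} = \frac{7}{2}$ ($t{\left(H \right)} = 2 - \frac{\left(-1\right) 6}{4} = 2 - - \frac{3}{2} = 2 + \frac{3}{2} = \frac{7}{2}$)
$O = \frac{7}{2} \approx 3.5$
$B = -228$ ($B = -140 - 88 = -228$)
$N{\left(g,z \right)} = 2 - g + 228 z$ ($N{\left(g,z \right)} = 2 - \left(- 228 z + g\right) = 2 - \left(g - 228 z\right) = 2 - g + 228 z$)
$\frac{\left(-31052 + 10264\right) \left(O - 4492\right)}{N{\left(b{\left(7 \right)},-25 \right)}} = \frac{\left(-31052 + 10264\right) \left(\frac{7}{2} - 4492\right)}{2 - 15 + 228 \left(-25\right)} = \frac{\left(-20788\right) \left(- \frac{8977}{2}\right)}{2 - 15 - 5700} = \frac{93306938}{-5713} = 93306938 \left(- \frac{1}{5713}\right) = - \frac{93306938}{5713}$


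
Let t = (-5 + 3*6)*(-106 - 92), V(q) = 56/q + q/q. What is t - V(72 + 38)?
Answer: -141653/55 ≈ -2575.5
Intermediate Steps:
V(q) = 1 + 56/q (V(q) = 56/q + 1 = 1 + 56/q)
t = -2574 (t = (-5 + 18)*(-198) = 13*(-198) = -2574)
t - V(72 + 38) = -2574 - (56 + (72 + 38))/(72 + 38) = -2574 - (56 + 110)/110 = -2574 - 166/110 = -2574 - 1*83/55 = -2574 - 83/55 = -141653/55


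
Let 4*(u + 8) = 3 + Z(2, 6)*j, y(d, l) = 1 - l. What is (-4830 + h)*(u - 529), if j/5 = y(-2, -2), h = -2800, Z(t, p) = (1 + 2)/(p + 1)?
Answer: 4079325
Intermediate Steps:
Z(t, p) = 3/(1 + p)
j = 15 (j = 5*(1 - 1*(-2)) = 5*(1 + 2) = 5*3 = 15)
u = -79/14 (u = -8 + (3 + (3/(1 + 6))*15)/4 = -8 + (3 + (3/7)*15)/4 = -8 + (3 + 45/7)/4 = -8 + (1/4)*(66/7) = -8 + 33/14 = -79/14 ≈ -5.6429)
(-4830 + h)*(u - 529) = (-4830 - 2800)*(-79/14 - 529) = -7630*(-7485/14) = 4079325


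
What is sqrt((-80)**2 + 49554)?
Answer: sqrt(55954) ≈ 236.55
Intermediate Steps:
sqrt((-80)**2 + 49554) = sqrt(6400 + 49554) = sqrt(55954)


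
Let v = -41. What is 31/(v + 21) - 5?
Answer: -131/20 ≈ -6.5500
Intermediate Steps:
31/(v + 21) - 5 = 31/(-41 + 21) - 5 = 31/(-20) - 5 = -1/20*31 - 5 = -31/20 - 5 = -131/20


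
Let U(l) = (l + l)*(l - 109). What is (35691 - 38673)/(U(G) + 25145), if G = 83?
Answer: -994/6943 ≈ -0.14317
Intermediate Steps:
U(l) = 2*l*(-109 + l) (U(l) = (2*l)*(-109 + l) = 2*l*(-109 + l))
(35691 - 38673)/(U(G) + 25145) = (35691 - 38673)/(2*83*(-109 + 83) + 25145) = -2982/(2*83*(-26) + 25145) = -2982/(-4316 + 25145) = -2982/20829 = -2982*1/20829 = -994/6943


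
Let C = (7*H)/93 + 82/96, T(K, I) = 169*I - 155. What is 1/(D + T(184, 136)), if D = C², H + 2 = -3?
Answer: 246016/5616355433 ≈ 4.3803e-5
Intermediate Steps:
H = -5 (H = -2 - 3 = -5)
T(K, I) = -155 + 169*I
C = 237/496 (C = (7*(-5))/93 + 82/96 = -35*1/93 + 82*(1/96) = -35/93 + 41/48 = 237/496 ≈ 0.47782)
D = 56169/246016 (D = (237/496)² = 56169/246016 ≈ 0.22831)
1/(D + T(184, 136)) = 1/(56169/246016 + (-155 + 169*136)) = 1/(56169/246016 + (-155 + 22984)) = 1/(56169/246016 + 22829) = 1/(5616355433/246016) = 246016/5616355433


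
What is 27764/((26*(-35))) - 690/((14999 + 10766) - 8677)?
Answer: -39588261/1295840 ≈ -30.550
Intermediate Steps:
27764/((26*(-35))) - 690/((14999 + 10766) - 8677) = 27764/(-910) - 690/(25765 - 8677) = 27764*(-1/910) - 690/17088 = -13882/455 - 690*1/17088 = -13882/455 - 115/2848 = -39588261/1295840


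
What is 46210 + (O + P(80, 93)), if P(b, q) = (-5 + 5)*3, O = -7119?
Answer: 39091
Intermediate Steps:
P(b, q) = 0 (P(b, q) = 0*3 = 0)
46210 + (O + P(80, 93)) = 46210 + (-7119 + 0) = 46210 - 7119 = 39091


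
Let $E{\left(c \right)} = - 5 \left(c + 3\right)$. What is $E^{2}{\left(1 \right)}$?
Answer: $400$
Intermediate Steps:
$E{\left(c \right)} = -15 - 5 c$ ($E{\left(c \right)} = - 5 \left(3 + c\right) = -15 - 5 c$)
$E^{2}{\left(1 \right)} = \left(-15 - 5\right)^{2} = \left(-20\right)^{2} = 400$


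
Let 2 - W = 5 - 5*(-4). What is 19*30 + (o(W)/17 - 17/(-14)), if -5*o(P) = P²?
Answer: 672339/1190 ≈ 564.99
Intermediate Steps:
W = -23 (W = 2 - (5 - 5*(-4)) = 2 - (5 + 20) = 2 - 1*25 = 2 - 25 = -23)
o(P) = -P²/5
19*30 + (o(W)/17 - 17/(-14)) = 19*30 + (-⅕*(-23)²/17 - 17/(-14)) = 570 + (-⅕*529*(1/17) - 17*(-1/14)) = 570 + (-529/5*1/17 + 17/14) = 570 + (-529/85 + 17/14) = 570 - 5961/1190 = 672339/1190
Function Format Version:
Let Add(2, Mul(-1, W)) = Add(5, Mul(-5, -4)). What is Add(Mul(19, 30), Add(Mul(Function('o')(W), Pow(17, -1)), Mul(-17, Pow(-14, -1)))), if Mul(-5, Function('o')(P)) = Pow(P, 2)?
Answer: Rational(672339, 1190) ≈ 564.99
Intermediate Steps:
W = -23 (W = Add(2, Mul(-1, Add(5, Mul(-5, -4)))) = Add(2, Mul(-1, Add(5, 20))) = Add(2, Mul(-1, 25)) = Add(2, -25) = -23)
Function('o')(P) = Mul(Rational(-1, 5), Pow(P, 2))
Add(Mul(19, 30), Add(Mul(Function('o')(W), Pow(17, -1)), Mul(-17, Pow(-14, -1)))) = Add(Mul(19, 30), Add(Mul(Mul(Rational(-1, 5), Pow(-23, 2)), Pow(17, -1)), Mul(-17, Pow(-14, -1)))) = Add(570, Add(Mul(Mul(Rational(-1, 5), 529), Rational(1, 17)), Mul(-17, Rational(-1, 14)))) = Add(570, Add(Mul(Rational(-529, 5), Rational(1, 17)), Rational(17, 14))) = Add(570, Add(Rational(-529, 85), Rational(17, 14))) = Add(570, Rational(-5961, 1190)) = Rational(672339, 1190)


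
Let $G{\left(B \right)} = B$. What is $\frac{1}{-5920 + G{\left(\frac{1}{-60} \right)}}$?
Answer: $- \frac{60}{355201} \approx -0.00016892$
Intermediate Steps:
$\frac{1}{-5920 + G{\left(\frac{1}{-60} \right)}} = \frac{1}{-5920 + \frac{1}{-60}} = \frac{1}{-5920 - \frac{1}{60}} = \frac{1}{- \frac{355201}{60}} = - \frac{60}{355201}$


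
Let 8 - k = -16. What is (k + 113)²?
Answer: 18769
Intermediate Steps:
k = 24 (k = 8 - 1*(-16) = 8 + 16 = 24)
(k + 113)² = (24 + 113)² = 137² = 18769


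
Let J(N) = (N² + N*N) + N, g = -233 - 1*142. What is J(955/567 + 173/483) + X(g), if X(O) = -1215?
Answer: -204865919347/170067681 ≈ -1204.6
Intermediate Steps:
g = -375 (g = -233 - 142 = -375)
J(N) = N + 2*N² (J(N) = (N² + N²) + N = 2*N² + N = N + 2*N²)
J(955/567 + 173/483) + X(g) = (955/567 + 173/483)*(1 + 2*(955/567 + 173/483)) - 1215 = 26636*(1 + 2*(26636/13041))/13041 - 1215 = 26636*(1 + 53272/13041)/13041 - 1215 = (26636/13041)*(66313/13041) - 1215 = 1766313068/170067681 - 1215 = -204865919347/170067681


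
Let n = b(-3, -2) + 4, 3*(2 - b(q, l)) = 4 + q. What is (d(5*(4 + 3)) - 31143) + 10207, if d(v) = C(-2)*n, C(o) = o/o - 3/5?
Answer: -314006/15 ≈ -20934.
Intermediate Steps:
b(q, l) = 2/3 - q/3 (b(q, l) = 2 - (4 + q)/3 = 2 + (-4/3 - q/3) = 2/3 - q/3)
C(o) = 2/5 (C(o) = 1 - 3*1/5 = 1 - 3/5 = 2/5)
n = 17/3 (n = (2/3 - 1/3*(-3)) + 4 = (2/3 + 1) + 4 = 5/3 + 4 = 17/3 ≈ 5.6667)
d(v) = 34/15 (d(v) = (2/5)*(17/3) = 34/15)
(d(5*(4 + 3)) - 31143) + 10207 = (34/15 - 31143) + 10207 = -467111/15 + 10207 = -314006/15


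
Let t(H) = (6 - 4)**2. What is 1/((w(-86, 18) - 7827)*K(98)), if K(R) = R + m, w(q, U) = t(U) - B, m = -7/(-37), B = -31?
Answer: -37/28308336 ≈ -1.3070e-6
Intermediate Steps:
m = 7/37 (m = -7*(-1/37) = 7/37 ≈ 0.18919)
t(H) = 4 (t(H) = 2**2 = 4)
w(q, U) = 35 (w(q, U) = 4 - 1*(-31) = 4 + 31 = 35)
K(R) = 7/37 + R (K(R) = R + 7/37 = 7/37 + R)
1/((w(-86, 18) - 7827)*K(98)) = 1/((35 - 7827)*(7/37 + 98)) = 1/((-7792)*(3633/37)) = -1/7792*37/3633 = -37/28308336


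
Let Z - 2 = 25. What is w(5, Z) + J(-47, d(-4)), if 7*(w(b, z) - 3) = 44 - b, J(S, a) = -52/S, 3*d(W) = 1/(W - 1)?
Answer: 3184/329 ≈ 9.6778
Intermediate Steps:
Z = 27 (Z = 2 + 25 = 27)
d(W) = 1/(3*(-1 + W)) (d(W) = 1/(3*(W - 1)) = 1/(3*(-1 + W)))
w(b, z) = 65/7 - b/7 (w(b, z) = 3 + (44 - b)/7 = 3 + (44/7 - b/7) = 65/7 - b/7)
w(5, Z) + J(-47, d(-4)) = (65/7 - 1/7*5) - 52/(-47) = (65/7 - 5/7) - 52*(-1/47) = 60/7 + 52/47 = 3184/329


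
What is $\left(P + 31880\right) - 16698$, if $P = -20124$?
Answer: $-4942$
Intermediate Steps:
$\left(P + 31880\right) - 16698 = \left(-20124 + 31880\right) - 16698 = 11756 - 16698 = -4942$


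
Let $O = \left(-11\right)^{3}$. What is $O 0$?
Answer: $0$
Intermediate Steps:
$O = -1331$
$O 0 = \left(-1331\right) 0 = 0$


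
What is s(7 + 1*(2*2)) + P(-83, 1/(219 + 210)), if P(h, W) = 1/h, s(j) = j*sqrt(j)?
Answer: -1/83 + 11*sqrt(11) ≈ 36.471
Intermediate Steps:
s(j) = j**(3/2)
s(7 + 1*(2*2)) + P(-83, 1/(219 + 210)) = (7 + 1*(2*2))**(3/2) + 1/(-83) = (7 + 1*4)**(3/2) - 1/83 = (7 + 4)**(3/2) - 1/83 = 11**(3/2) - 1/83 = 11*sqrt(11) - 1/83 = -1/83 + 11*sqrt(11)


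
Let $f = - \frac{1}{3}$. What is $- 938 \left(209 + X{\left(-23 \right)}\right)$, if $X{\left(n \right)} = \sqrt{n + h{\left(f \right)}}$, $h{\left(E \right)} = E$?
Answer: $-196042 - \frac{938 i \sqrt{210}}{3} \approx -1.9604 \cdot 10^{5} - 4531.0 i$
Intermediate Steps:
$f = - \frac{1}{3}$ ($f = \left(-1\right) \frac{1}{3} = - \frac{1}{3} \approx -0.33333$)
$X{\left(n \right)} = \sqrt{- \frac{1}{3} + n}$ ($X{\left(n \right)} = \sqrt{n - \frac{1}{3}} = \sqrt{- \frac{1}{3} + n}$)
$- 938 \left(209 + X{\left(-23 \right)}\right) = - 938 \left(209 + \frac{\sqrt{-3 + 9 \left(-23\right)}}{3}\right) = - 938 \left(209 + \frac{\sqrt{-3 - 207}}{3}\right) = - 938 \left(209 + \frac{\sqrt{-210}}{3}\right) = - 938 \left(209 + \frac{i \sqrt{210}}{3}\right) = -196042 - \frac{938 i \sqrt{210}}{3}$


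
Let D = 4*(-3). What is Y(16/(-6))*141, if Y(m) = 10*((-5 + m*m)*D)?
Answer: -35720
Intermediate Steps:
D = -12
Y(m) = 600 - 120*m² (Y(m) = 10*((-5 + m*m)*(-12)) = 10*((-5 + m²)*(-12)) = 10*(60 - 12*m²) = 600 - 120*m²)
Y(16/(-6))*141 = (600 - 120*(16/(-6))²)*141 = (600 - 120*(16*(-⅙))²)*141 = (600 - 120*(-8/3)²)*141 = (600 - 120*64/9)*141 = (600 - 2560/3)*141 = -760/3*141 = -35720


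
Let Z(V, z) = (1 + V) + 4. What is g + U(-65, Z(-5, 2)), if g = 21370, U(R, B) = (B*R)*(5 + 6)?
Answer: 21370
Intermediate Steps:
Z(V, z) = 5 + V
U(R, B) = 11*B*R (U(R, B) = (B*R)*11 = 11*B*R)
g + U(-65, Z(-5, 2)) = 21370 + 11*(5 - 5)*(-65) = 21370 + 11*0*(-65) = 21370 + 0 = 21370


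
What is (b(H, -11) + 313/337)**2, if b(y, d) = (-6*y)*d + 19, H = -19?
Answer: 172957837924/113569 ≈ 1.5229e+6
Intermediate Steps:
b(y, d) = 19 - 6*d*y (b(y, d) = -6*d*y + 19 = 19 - 6*d*y)
(b(H, -11) + 313/337)**2 = ((19 - 6*(-11)*(-19)) + 313/337)**2 = ((19 - 1254) + 313*(1/337))**2 = (-1235 + 313/337)**2 = (-415882/337)**2 = 172957837924/113569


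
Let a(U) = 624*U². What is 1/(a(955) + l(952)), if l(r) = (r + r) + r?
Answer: 1/569106456 ≈ 1.7571e-9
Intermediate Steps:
l(r) = 3*r (l(r) = 2*r + r = 3*r)
1/(a(955) + l(952)) = 1/(624*955² + 3*952) = 1/(624*912025 + 2856) = 1/(569103600 + 2856) = 1/569106456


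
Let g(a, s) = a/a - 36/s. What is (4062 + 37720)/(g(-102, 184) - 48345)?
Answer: -1921972/2223833 ≈ -0.86426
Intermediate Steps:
g(a, s) = 1 - 36/s
(4062 + 37720)/(g(-102, 184) - 48345) = (4062 + 37720)/((-36 + 184)/184 - 48345) = 41782/((1/184)*148 - 48345) = 41782/(37/46 - 48345) = 41782/(-2223833/46) = 41782*(-46/2223833) = -1921972/2223833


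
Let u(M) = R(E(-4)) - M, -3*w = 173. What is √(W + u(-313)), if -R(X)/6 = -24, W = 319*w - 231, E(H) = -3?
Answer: I*√163527/3 ≈ 134.79*I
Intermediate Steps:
w = -173/3 (w = -⅓*173 = -173/3 ≈ -57.667)
W = -55880/3 (W = 319*(-173/3) - 231 = -55187/3 - 231 = -55880/3 ≈ -18627.)
R(X) = 144 (R(X) = -6*(-24) = 144)
u(M) = 144 - M
√(W + u(-313)) = √(-55880/3 + (144 - 1*(-313))) = √(-55880/3 + (144 + 313)) = √(-55880/3 + 457) = √(-54509/3) = I*√163527/3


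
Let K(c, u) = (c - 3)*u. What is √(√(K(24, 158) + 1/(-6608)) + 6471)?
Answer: √(4415007996 + 413*√9055166659)/826 ≈ 80.800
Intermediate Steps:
K(c, u) = u*(-3 + c) (K(c, u) = (-3 + c)*u = u*(-3 + c))
√(√(K(24, 158) + 1/(-6608)) + 6471) = √(√(158*(-3 + 24) + 1/(-6608)) + 6471) = √(√(158*21 - 1/6608) + 6471) = √(√(3318 - 1/6608) + 6471) = √(√(21925343/6608) + 6471) = √(√9055166659/1652 + 6471) = √(6471 + √9055166659/1652)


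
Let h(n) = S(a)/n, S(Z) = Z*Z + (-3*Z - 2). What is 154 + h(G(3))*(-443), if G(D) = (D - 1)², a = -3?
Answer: -1618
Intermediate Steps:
G(D) = (-1 + D)²
S(Z) = -2 + Z² - 3*Z (S(Z) = Z² + (-2 - 3*Z) = -2 + Z² - 3*Z)
h(n) = 16/n (h(n) = (-2 + (-3)² - 3*(-3))/n = (-2 + 9 + 9)/n = 16/n)
154 + h(G(3))*(-443) = 154 + (16/((-1 + 3)²))*(-443) = 154 + (16/(2²))*(-443) = 154 + (16/4)*(-443) = 154 + (16*(¼))*(-443) = 154 + 4*(-443) = 154 - 1772 = -1618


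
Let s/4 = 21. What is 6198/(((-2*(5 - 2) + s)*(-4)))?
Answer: -1033/52 ≈ -19.865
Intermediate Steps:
s = 84 (s = 4*21 = 84)
6198/(((-2*(5 - 2) + s)*(-4))) = 6198/(((-2*(5 - 2) + 84)*(-4))) = 6198/(((-2*3 + 84)*(-4))) = 6198/(((-6 + 84)*(-4))) = 6198/((78*(-4))) = 6198/(-312) = 6198*(-1/312) = -1033/52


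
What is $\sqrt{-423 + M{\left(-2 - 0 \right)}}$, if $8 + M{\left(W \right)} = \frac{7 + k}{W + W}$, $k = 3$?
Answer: $\frac{17 i \sqrt{6}}{2} \approx 20.821 i$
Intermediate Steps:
$M{\left(W \right)} = -8 + \frac{5}{W}$ ($M{\left(W \right)} = -8 + \frac{7 + 3}{W + W} = -8 + \frac{10}{2 W} = -8 + 10 \frac{1}{2 W} = -8 + \frac{5}{W}$)
$\sqrt{-423 + M{\left(-2 - 0 \right)}} = \sqrt{-423 - \left(8 - \frac{5}{-2 - 0}\right)} = \sqrt{-423 - \left(8 - \frac{5}{-2 + 0}\right)} = \sqrt{-423 - \left(8 - \frac{5}{-2}\right)} = \sqrt{-423 + \left(-8 + 5 \left(- \frac{1}{2}\right)\right)} = \sqrt{-423 - \frac{21}{2}} = \sqrt{- \frac{867}{2}} = \frac{17 i \sqrt{6}}{2}$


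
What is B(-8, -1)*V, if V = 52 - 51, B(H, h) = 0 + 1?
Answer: 1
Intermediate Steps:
B(H, h) = 1
V = 1
B(-8, -1)*V = 1*1 = 1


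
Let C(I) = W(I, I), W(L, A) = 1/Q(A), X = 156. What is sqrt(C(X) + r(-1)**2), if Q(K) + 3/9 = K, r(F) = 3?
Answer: sqrt(1964202)/467 ≈ 3.0011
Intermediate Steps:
Q(K) = -1/3 + K
W(L, A) = 1/(-1/3 + A)
C(I) = 3/(-1 + 3*I)
sqrt(C(X) + r(-1)**2) = sqrt(3/(-1 + 3*156) + 3**2) = sqrt(3/(-1 + 468) + 9) = sqrt(3/467 + 9) = sqrt(4206/467) = sqrt(1964202)/467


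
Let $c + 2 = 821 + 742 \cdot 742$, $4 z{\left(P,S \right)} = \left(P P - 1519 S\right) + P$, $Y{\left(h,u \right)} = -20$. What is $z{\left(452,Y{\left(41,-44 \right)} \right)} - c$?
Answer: $-492599$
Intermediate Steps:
$z{\left(P,S \right)} = - \frac{1519 S}{4} + \frac{P}{4} + \frac{P^{2}}{4}$ ($z{\left(P,S \right)} = \frac{\left(P P - 1519 S\right) + P}{4} = \frac{\left(P^{2} - 1519 S\right) + P}{4} = \frac{P + P^{2} - 1519 S}{4} = - \frac{1519 S}{4} + \frac{P}{4} + \frac{P^{2}}{4}$)
$c = 551383$ ($c = -2 + \left(821 + 742 \cdot 742\right) = -2 + \left(821 + 550564\right) = -2 + 551385 = 551383$)
$z{\left(452,Y{\left(41,-44 \right)} \right)} - c = \left(\left(- \frac{1519}{4}\right) \left(-20\right) + \frac{1}{4} \cdot 452 + \frac{452^{2}}{4}\right) - 551383 = \left(7595 + 113 + \frac{1}{4} \cdot 204304\right) - 551383 = \left(7595 + 113 + 51076\right) - 551383 = 58784 - 551383 = -492599$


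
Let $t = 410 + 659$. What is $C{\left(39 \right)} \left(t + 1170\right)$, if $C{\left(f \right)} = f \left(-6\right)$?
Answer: $-523926$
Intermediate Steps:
$C{\left(f \right)} = - 6 f$
$t = 1069$
$C{\left(39 \right)} \left(t + 1170\right) = \left(-6\right) 39 \left(1069 + 1170\right) = \left(-234\right) 2239 = -523926$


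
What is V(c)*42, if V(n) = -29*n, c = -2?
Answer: 2436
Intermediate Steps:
V(c)*42 = -29*(-2)*42 = 58*42 = 2436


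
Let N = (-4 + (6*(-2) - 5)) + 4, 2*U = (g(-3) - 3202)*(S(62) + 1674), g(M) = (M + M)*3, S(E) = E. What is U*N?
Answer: 47514320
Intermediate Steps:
g(M) = 6*M (g(M) = (2*M)*3 = 6*M)
U = -2794960 (U = ((6*(-3) - 3202)*(62 + 1674))/2 = ((-18 - 3202)*1736)/2 = (-3220*1736)/2 = (½)*(-5589920) = -2794960)
N = -17 (N = (-4 + (-12 - 5)) + 4 = (-4 - 17) + 4 = -21 + 4 = -17)
U*N = -2794960*(-17) = 47514320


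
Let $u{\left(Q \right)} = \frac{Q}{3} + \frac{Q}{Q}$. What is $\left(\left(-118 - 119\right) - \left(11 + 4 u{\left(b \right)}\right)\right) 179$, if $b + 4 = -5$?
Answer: $-42960$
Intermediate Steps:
$b = -9$ ($b = -4 - 5 = -9$)
$u{\left(Q \right)} = 1 + \frac{Q}{3}$ ($u{\left(Q \right)} = Q \frac{1}{3} + 1 = \frac{Q}{3} + 1 = 1 + \frac{Q}{3}$)
$\left(\left(-118 - 119\right) - \left(11 + 4 u{\left(b \right)}\right)\right) 179 = \left(\left(-118 - 119\right) - \left(11 + 4 \left(1 + \frac{1}{3} \left(-9\right)\right)\right)\right) 179 = \left(-237 - \left(11 + 4 \left(1 - 3\right)\right)\right) 179 = \left(-237 - 3\right) 179 = \left(-240\right) 179 = -42960$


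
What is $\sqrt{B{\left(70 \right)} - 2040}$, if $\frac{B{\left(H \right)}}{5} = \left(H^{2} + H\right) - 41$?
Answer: $\sqrt{22605} \approx 150.35$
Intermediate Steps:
$B{\left(H \right)} = -205 + 5 H + 5 H^{2}$ ($B{\left(H \right)} = 5 \left(\left(H^{2} + H\right) - 41\right) = 5 \left(\left(H + H^{2}\right) - 41\right) = 5 \left(-41 + H + H^{2}\right) = -205 + 5 H + 5 H^{2}$)
$\sqrt{B{\left(70 \right)} - 2040} = \sqrt{\left(-205 + 5 \cdot 70 + 5 \cdot 70^{2}\right) - 2040} = \sqrt{\left(-205 + 350 + 5 \cdot 4900\right) - 2040} = \sqrt{\left(-205 + 350 + 24500\right) - 2040} = \sqrt{24645 - 2040} = \sqrt{22605}$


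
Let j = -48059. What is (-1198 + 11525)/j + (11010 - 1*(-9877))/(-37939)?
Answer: -126873126/165755491 ≈ -0.76542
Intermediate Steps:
(-1198 + 11525)/j + (11010 - 1*(-9877))/(-37939) = (-1198 + 11525)/(-48059) + (11010 - 1*(-9877))/(-37939) = 10327*(-1/48059) + (11010 + 9877)*(-1/37939) = -10327/48059 + 20887*(-1/37939) = -10327/48059 - 20887/37939 = -126873126/165755491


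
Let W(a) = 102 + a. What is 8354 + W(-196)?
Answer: 8260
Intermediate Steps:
8354 + W(-196) = 8354 + (102 - 196) = 8354 - 94 = 8260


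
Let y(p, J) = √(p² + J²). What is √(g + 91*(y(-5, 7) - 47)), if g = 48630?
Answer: √(44353 + 91*√74) ≈ 212.45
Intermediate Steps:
y(p, J) = √(J² + p²)
√(g + 91*(y(-5, 7) - 47)) = √(48630 + 91*(√(7² + (-5)²) - 47)) = √(48630 + 91*(√(49 + 25) - 47)) = √(48630 + 91*(√74 - 47)) = √(48630 + 91*(-47 + √74)) = √(48630 + (-4277 + 91*√74)) = √(44353 + 91*√74)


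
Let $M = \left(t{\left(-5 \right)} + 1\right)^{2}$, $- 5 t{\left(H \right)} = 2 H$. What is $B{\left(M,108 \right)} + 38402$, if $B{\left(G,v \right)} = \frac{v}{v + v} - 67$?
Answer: $\frac{76671}{2} \approx 38336.0$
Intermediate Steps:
$t{\left(H \right)} = - \frac{2 H}{5}$
$M = 9$ ($M = \left(\left(- \frac{2}{5}\right) \left(-5\right) + 1\right)^{2} = \left(2 + 1\right)^{2} = 3^{2} = 9$)
$B{\left(G,v \right)} = - \frac{133}{2}$ ($B{\left(G,v \right)} = \frac{v}{2 v} - 67 = \frac{1}{2 v} v - 67 = \frac{1}{2} - 67 = - \frac{133}{2}$)
$B{\left(M,108 \right)} + 38402 = - \frac{133}{2} + 38402 = \frac{76671}{2}$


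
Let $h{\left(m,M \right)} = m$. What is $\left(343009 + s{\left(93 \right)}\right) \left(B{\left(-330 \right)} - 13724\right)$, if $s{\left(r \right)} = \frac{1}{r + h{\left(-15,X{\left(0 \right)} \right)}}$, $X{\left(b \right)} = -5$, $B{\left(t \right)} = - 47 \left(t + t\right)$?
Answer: $\frac{231374671544}{39} \approx 5.9327 \cdot 10^{9}$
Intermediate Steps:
$B{\left(t \right)} = - 94 t$ ($B{\left(t \right)} = - 47 \cdot 2 t = - 94 t$)
$s{\left(r \right)} = \frac{1}{-15 + r}$ ($s{\left(r \right)} = \frac{1}{r - 15} = \frac{1}{-15 + r}$)
$\left(343009 + s{\left(93 \right)}\right) \left(B{\left(-330 \right)} - 13724\right) = \left(343009 + \frac{1}{-15 + 93}\right) \left(\left(-94\right) \left(-330\right) - 13724\right) = \left(343009 + \frac{1}{78}\right) \left(31020 - 13724\right) = \left(343009 + \frac{1}{78}\right) 17296 = \frac{26754703}{78} \cdot 17296 = \frac{231374671544}{39}$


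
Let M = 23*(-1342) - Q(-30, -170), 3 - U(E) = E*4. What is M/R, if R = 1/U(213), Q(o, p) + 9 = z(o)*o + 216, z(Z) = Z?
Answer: 27145077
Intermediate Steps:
U(E) = 3 - 4*E (U(E) = 3 - E*4 = 3 - 4*E)
Q(o, p) = 207 + o**2 (Q(o, p) = -9 + (o*o + 216) = -9 + (o**2 + 216) = -9 + (216 + o**2) = 207 + o**2)
R = -1/849 (R = 1/(3 - 4*213) = 1/(3 - 852) = 1/(-849) = -1/849 ≈ -0.0011779)
M = -31973 (M = 23*(-1342) - (207 + (-30)**2) = -30866 - (207 + 900) = -30866 - 1*1107 = -30866 - 1107 = -31973)
M/R = -31973/(-1/849) = -31973*(-849) = 27145077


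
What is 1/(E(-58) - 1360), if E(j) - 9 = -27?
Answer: -1/1378 ≈ -0.00072569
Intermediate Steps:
E(j) = -18 (E(j) = 9 - 27 = -18)
1/(E(-58) - 1360) = 1/(-18 - 1360) = 1/(-1378) = -1/1378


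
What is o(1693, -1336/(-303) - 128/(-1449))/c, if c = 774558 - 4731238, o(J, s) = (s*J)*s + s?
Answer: -7053708708173/814848943779045 ≈ -0.0086565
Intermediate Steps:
o(J, s) = s + J*s² (o(J, s) = (J*s)*s + s = J*s² + s = s + J*s²)
c = -3956680
o(1693, -1336/(-303) - 128/(-1449))/c = ((-1336/(-303) - 128/(-1449))*(1 + 1693*(-1336/(-303) - 128/(-1449))))/(-3956680) = ((-1336*(-1/303) - 128*(-1/1449))*(1 + 1693*(-1336*(-1/303) - 128*(-1/1449))))*(-1/3956680) = ((1336/303 + 128/1449)*(1 + 1693*(1336/303 + 128/1449)))*(-1/3956680) = (658216*(1 + 1693*(658216/146349))/146349)*(-1/3956680) = (658216*(1 + 1114359688/146349)/146349)*(-1/3956680) = ((658216/146349)*(1114506037/146349))*(-1/3956680) = (733585705649992/21418029801)*(-1/3956680) = -7053708708173/814848943779045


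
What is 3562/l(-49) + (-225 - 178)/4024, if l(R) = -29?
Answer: -14345175/116696 ≈ -122.93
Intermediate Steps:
3562/l(-49) + (-225 - 178)/4024 = 3562/(-29) + (-225 - 178)/4024 = 3562*(-1/29) - 403*1/4024 = -3562/29 - 403/4024 = -14345175/116696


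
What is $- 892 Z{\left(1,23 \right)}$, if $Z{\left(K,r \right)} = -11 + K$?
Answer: $8920$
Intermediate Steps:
$- 892 Z{\left(1,23 \right)} = - 892 \left(-11 + 1\right) = \left(-892\right) \left(-10\right) = 8920$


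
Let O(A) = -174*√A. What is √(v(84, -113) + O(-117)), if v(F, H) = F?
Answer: √(84 - 522*I*√13) ≈ 31.369 - 30.0*I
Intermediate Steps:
√(v(84, -113) + O(-117)) = √(84 - 522*I*√13)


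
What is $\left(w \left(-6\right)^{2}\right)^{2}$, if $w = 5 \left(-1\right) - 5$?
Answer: $129600$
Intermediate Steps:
$w = -10$ ($w = -5 - 5 = -10$)
$\left(w \left(-6\right)^{2}\right)^{2} = \left(- 10 \left(-6\right)^{2}\right)^{2} = \left(\left(-10\right) 36\right)^{2} = \left(-360\right)^{2} = 129600$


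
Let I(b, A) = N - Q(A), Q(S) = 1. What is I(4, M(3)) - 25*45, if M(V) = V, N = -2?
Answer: -1128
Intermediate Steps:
I(b, A) = -3 (I(b, A) = -2 - 1*1 = -2 - 1 = -3)
I(4, M(3)) - 25*45 = -3 - 25*45 = -3 - 1125 = -1128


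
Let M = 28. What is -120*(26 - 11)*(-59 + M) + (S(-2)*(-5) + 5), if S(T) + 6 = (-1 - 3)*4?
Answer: 55915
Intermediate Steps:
S(T) = -22 (S(T) = -6 + (-1 - 3)*4 = -6 - 4*4 = -6 - 16 = -22)
-120*(26 - 11)*(-59 + M) + (S(-2)*(-5) + 5) = -120*(26 - 11)*(-59 + 28) + (-22*(-5) + 5) = -1800*(-31) + (110 + 5) = -120*(-465) + 115 = 55800 + 115 = 55915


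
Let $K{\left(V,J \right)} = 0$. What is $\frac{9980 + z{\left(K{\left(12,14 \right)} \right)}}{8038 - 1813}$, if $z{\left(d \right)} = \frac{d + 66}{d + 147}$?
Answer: $\frac{163014}{101675} \approx 1.6033$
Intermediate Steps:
$z{\left(d \right)} = \frac{66 + d}{147 + d}$
$\frac{9980 + z{\left(K{\left(12,14 \right)} \right)}}{8038 - 1813} = \frac{9980 + \frac{66 + 0}{147 + 0}}{8038 - 1813} = \frac{9980 + \frac{1}{147} \cdot 66}{6225} = \left(9980 + \frac{1}{147} \cdot 66\right) \frac{1}{6225} = \left(9980 + \frac{22}{49}\right) \frac{1}{6225} = \frac{489042}{49} \cdot \frac{1}{6225} = \frac{163014}{101675}$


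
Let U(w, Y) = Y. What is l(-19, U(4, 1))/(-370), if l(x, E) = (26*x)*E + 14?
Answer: 48/37 ≈ 1.2973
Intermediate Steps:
l(x, E) = 14 + 26*E*x (l(x, E) = 26*E*x + 14 = 14 + 26*E*x)
l(-19, U(4, 1))/(-370) = (14 + 26*1*(-19))/(-370) = (14 - 494)*(-1/370) = -480*(-1/370) = 48/37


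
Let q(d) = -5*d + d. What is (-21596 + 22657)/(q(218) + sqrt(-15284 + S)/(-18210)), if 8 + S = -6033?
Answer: -12271898419488/10085858079829 + 3864162*I*sqrt(853)/10085858079829 ≈ -1.2167 + 1.119e-5*I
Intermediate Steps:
S = -6041 (S = -8 - 6033 = -6041)
q(d) = -4*d
(-21596 + 22657)/(q(218) + sqrt(-15284 + S)/(-18210)) = (-21596 + 22657)/(-4*218 + sqrt(-15284 - 6041)/(-18210)) = 1061/(-872 + sqrt(-21325)*(-1/18210)) = 1061/(-872 + (5*I*sqrt(853))*(-1/18210)) = 1061/(-872 - I*sqrt(853)/3642)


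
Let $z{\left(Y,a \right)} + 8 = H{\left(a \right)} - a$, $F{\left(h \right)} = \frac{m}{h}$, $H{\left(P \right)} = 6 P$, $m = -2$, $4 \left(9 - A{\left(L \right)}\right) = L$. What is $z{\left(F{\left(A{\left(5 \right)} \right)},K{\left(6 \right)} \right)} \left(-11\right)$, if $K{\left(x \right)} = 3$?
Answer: $-77$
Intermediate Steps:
$A{\left(L \right)} = 9 - \frac{L}{4}$
$F{\left(h \right)} = - \frac{2}{h}$
$z{\left(Y,a \right)} = -8 + 5 a$ ($z{\left(Y,a \right)} = -8 + \left(6 a - a\right) = -8 + 5 a$)
$z{\left(F{\left(A{\left(5 \right)} \right)},K{\left(6 \right)} \right)} \left(-11\right) = \left(-8 + 5 \cdot 3\right) \left(-11\right) = \left(-8 + 15\right) \left(-11\right) = 7 \left(-11\right) = -77$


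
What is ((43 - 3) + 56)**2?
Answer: 9216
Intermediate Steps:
((43 - 3) + 56)**2 = (40 + 56)**2 = 96**2 = 9216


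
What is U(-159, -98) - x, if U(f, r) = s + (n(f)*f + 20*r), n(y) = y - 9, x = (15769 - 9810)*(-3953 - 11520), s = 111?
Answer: 92228470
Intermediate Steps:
x = -92203607 (x = 5959*(-15473) = -92203607)
n(y) = -9 + y
U(f, r) = 111 + 20*r + f*(-9 + f) (U(f, r) = 111 + ((-9 + f)*f + 20*r) = 111 + (f*(-9 + f) + 20*r) = 111 + (20*r + f*(-9 + f)) = 111 + 20*r + f*(-9 + f))
U(-159, -98) - x = (111 + 20*(-98) - 159*(-9 - 159)) - 1*(-92203607) = (111 - 1960 - 159*(-168)) + 92203607 = (111 - 1960 + 26712) + 92203607 = 24863 + 92203607 = 92228470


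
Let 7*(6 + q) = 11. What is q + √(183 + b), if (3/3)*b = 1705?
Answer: -31/7 + 4*√118 ≈ 39.023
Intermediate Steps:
b = 1705
q = -31/7 (q = -6 + (⅐)*11 = -6 + 11/7 = -31/7 ≈ -4.4286)
q + √(183 + b) = -31/7 + √(183 + 1705) = -31/7 + √1888 = -31/7 + 4*√118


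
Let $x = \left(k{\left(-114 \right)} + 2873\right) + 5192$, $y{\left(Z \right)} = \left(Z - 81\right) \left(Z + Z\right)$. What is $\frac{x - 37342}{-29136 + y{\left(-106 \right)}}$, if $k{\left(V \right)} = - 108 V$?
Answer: $- \frac{16965}{10508} \approx -1.6145$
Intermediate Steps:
$y{\left(Z \right)} = 2 Z \left(-81 + Z\right)$ ($y{\left(Z \right)} = \left(-81 + Z\right) 2 Z = 2 Z \left(-81 + Z\right)$)
$x = 20377$ ($x = \left(\left(-108\right) \left(-114\right) + 2873\right) + 5192 = \left(12312 + 2873\right) + 5192 = 15185 + 5192 = 20377$)
$\frac{x - 37342}{-29136 + y{\left(-106 \right)}} = \frac{20377 - 37342}{-29136 + 2 \left(-106\right) \left(-81 - 106\right)} = - \frac{16965}{-29136 + 2 \left(-106\right) \left(-187\right)} = - \frac{16965}{-29136 + 39644} = - \frac{16965}{10508}$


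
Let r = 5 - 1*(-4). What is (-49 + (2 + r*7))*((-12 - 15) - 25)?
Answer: -832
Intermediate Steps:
r = 9 (r = 5 + 4 = 9)
(-49 + (2 + r*7))*((-12 - 15) - 25) = (-49 + (2 + 9*7))*((-12 - 15) - 25) = (-49 + (2 + 63))*(-27 - 25) = (-49 + 65)*(-52) = 16*(-52) = -832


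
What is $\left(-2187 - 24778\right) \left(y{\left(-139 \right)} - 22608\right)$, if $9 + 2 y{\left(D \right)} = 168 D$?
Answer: $\frac{1849178805}{2} \approx 9.2459 \cdot 10^{8}$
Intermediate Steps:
$y{\left(D \right)} = - \frac{9}{2} + 84 D$ ($y{\left(D \right)} = - \frac{9}{2} + \frac{168 D}{2} = - \frac{9}{2} + 84 D$)
$\left(-2187 - 24778\right) \left(y{\left(-139 \right)} - 22608\right) = \left(-2187 - 24778\right) \left(\left(- \frac{9}{2} + 84 \left(-139\right)\right) - 22608\right) = - 26965 \left(\left(- \frac{9}{2} - 11676\right) - 22608\right) = - 26965 \left(- \frac{23361}{2} - 22608\right) = \left(-26965\right) \left(- \frac{68577}{2}\right) = \frac{1849178805}{2}$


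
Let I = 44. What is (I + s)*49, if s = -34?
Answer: 490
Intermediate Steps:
(I + s)*49 = (44 - 34)*49 = 10*49 = 490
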